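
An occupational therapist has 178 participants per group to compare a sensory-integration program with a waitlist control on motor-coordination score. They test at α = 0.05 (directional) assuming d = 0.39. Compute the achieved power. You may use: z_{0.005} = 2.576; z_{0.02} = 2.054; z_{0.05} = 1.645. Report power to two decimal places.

power ≈ 0.98

For two equal groups, power = Φ(d·√(n/2) − z_{α}).
d·√(n/2) = 0.39 × √(178/2) = 0.39 × 9.434 = 3.679.
z_β = 3.679 − 1.645 = 2.034.
Power = Φ(2.034) = 0.979.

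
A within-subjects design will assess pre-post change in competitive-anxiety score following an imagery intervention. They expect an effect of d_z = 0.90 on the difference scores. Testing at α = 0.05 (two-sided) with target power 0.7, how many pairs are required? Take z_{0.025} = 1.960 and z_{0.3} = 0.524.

n = 8 pairs

For a paired (one-sample on differences) test: n = ((z_{α/2} + z_β) / d)².
z_{α/2} + z_β = 1.960 + 0.524 = 2.484.
n = (2.484 / 0.90)² = 2.760² = 7.62.
Round up.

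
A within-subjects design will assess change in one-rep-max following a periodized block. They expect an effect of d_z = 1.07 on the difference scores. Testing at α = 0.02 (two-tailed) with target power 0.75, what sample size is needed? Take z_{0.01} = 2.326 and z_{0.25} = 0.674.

n = 8 pairs

For a paired (one-sample on differences) test: n = ((z_{α/2} + z_β) / d)².
z_{α/2} + z_β = 2.326 + 0.674 = 3.000.
n = (3.000 / 1.07)² = 2.804² = 7.86.
Round up.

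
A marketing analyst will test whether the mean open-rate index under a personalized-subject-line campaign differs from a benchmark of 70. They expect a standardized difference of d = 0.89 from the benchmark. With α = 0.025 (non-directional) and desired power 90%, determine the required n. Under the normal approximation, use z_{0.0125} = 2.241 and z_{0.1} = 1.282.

n = 16

For a one-sample test: n = ((z_{α/2} + z_β) / d)².
z_{α/2} + z_β = 2.241 + 1.282 = 3.523.
n = (3.523 / 0.89)² = 3.958² = 15.67.
Round up.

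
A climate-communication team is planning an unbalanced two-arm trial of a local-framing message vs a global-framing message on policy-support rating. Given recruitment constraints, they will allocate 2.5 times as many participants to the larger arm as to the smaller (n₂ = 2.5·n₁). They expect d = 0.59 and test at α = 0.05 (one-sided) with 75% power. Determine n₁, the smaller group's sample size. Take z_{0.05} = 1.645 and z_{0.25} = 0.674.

With allocation ratio k = n₂/n₁ = 2.5, Var(x̄₁−x̄₂) = σ²(1/n₁ + 1/(k·n₁)) = σ²·(k+1)/(k·n₁).
So n₁ = (1 + 1/k)·((z_{α} + z_β)/d)² = 1.400 × (2.319/0.59)².
n₁ = 1.400 × 15.45 = 21.6.
Round up: n₁ = 22, giving n₂ = 2.5 × 22 = 55.

n₁ = 22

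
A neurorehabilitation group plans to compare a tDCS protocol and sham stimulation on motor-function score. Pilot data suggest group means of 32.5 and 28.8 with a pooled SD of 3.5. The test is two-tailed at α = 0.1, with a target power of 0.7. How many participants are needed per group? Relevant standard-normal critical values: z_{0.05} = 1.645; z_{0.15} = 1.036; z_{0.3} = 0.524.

Cohen's d = |M₁ − M₂| / SD_pooled = |32.5 − 28.8| / 3.5 = 3.7 / 3.5 = 1.057.
For two independent groups with equal n: n = 2·((z_{α/2} + z_β) / d)².
z_{α/2} + z_β = 1.645 + 0.524 = 2.169.
n = 2 × (2.169 / 1.057)² = 2 × 2.052² = 2 × 4.21 = 8.4.
Round up to the next whole participant.

n = 9 per group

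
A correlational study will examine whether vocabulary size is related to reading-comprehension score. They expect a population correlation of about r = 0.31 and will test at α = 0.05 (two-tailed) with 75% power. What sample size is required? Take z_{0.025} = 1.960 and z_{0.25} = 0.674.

Fisher's z: C = ½·ln((1+r)/(1−r)) = ½·ln(1.8986) = 0.3205.
n = ((z_{α/2} + z_β)/C)² + 3.
(1.960 + 0.674) / 0.3205 = 2.634 / 0.3205 = 8.218.
n = 8.218² + 3 = 67.54 + 3 = 70.5.
Round up.

n = 71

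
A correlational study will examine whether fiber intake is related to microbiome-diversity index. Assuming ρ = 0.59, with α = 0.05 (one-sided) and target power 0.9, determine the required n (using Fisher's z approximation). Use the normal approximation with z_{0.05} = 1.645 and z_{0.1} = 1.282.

Fisher's z: C = ½·ln((1+r)/(1−r)) = ½·ln(3.8780) = 0.6777.
n = ((z_{α} + z_β)/C)² + 3.
(1.645 + 1.282) / 0.6777 = 2.927 / 0.6777 = 4.319.
n = 4.319² + 3 = 18.65 + 3 = 21.7.
Round up.

n = 22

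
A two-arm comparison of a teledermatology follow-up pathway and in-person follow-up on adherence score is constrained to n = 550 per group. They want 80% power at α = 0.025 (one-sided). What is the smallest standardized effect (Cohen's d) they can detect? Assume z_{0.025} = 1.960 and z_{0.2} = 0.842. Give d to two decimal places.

For two independent groups of n = 550 each: d_min = (z_{α} + z_β)·√(2/n).
z-sum = 1.960 + 0.842 = 2.802.
d_min = 2.802 × √(2/550) = 2.802 × 0.0603 = 0.169.

d_min ≈ 0.17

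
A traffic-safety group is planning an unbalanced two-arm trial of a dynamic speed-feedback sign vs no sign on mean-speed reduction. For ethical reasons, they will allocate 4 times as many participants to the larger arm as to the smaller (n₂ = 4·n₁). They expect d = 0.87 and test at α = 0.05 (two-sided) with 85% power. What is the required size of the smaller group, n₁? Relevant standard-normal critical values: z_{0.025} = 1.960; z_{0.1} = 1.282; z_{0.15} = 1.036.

With allocation ratio k = n₂/n₁ = 4, Var(x̄₁−x̄₂) = σ²(1/n₁ + 1/(k·n₁)) = σ²·(k+1)/(k·n₁).
So n₁ = (1 + 1/k)·((z_{α/2} + z_β)/d)² = 1.250 × (2.996/0.87)².
n₁ = 1.250 × 11.86 = 14.8.
Round up: n₁ = 15, giving n₂ = 4 × 15 = 60.

n₁ = 15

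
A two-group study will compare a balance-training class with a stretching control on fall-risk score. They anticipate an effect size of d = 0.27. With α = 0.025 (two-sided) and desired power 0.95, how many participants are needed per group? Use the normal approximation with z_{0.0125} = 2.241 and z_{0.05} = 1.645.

n = 415 per group

For two independent groups with equal n: n = 2·((z_{α/2} + z_β) / d)².
z_{α/2} + z_β = 2.241 + 1.645 = 3.886.
n = 2 × (3.886 / 0.27)² = 2 × 14.393² = 2 × 207.15 = 414.3.
Round up to the next whole participant.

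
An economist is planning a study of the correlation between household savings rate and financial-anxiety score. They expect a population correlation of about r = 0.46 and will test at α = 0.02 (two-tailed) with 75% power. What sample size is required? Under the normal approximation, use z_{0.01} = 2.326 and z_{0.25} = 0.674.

Fisher's z: C = ½·ln((1+r)/(1−r)) = ½·ln(2.7037) = 0.4973.
n = ((z_{α/2} + z_β)/C)² + 3.
(2.326 + 0.674) / 0.4973 = 3.000 / 0.4973 = 6.033.
n = 6.033² + 3 = 36.39 + 3 = 39.4.
Round up.

n = 40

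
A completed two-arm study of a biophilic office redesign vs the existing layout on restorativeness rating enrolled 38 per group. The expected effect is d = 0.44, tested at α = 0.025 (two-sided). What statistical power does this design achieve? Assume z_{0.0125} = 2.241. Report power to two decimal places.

power ≈ 0.37

For two equal groups, power = Φ(d·√(n/2) − z_{α/2}).
d·√(n/2) = 0.44 × √(38/2) = 0.44 × 4.359 = 1.918.
z_β = 1.918 − 2.241 = -0.323.
Power = Φ(-0.323) = 0.373.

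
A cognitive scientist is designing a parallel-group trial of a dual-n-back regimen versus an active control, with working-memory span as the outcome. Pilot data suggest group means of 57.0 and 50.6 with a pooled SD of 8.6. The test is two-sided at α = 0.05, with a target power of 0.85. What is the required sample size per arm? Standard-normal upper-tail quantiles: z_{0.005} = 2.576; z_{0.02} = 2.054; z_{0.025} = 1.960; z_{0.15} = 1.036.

Cohen's d = |M₁ − M₂| / SD_pooled = |57.0 − 50.6| / 8.6 = 6.4 / 8.6 = 0.744.
For two independent groups with equal n: n = 2·((z_{α/2} + z_β) / d)².
z_{α/2} + z_β = 1.960 + 1.036 = 2.996.
n = 2 × (2.996 / 0.744)² = 2 × 4.027² = 2 × 16.22 = 32.4.
Round up to the next whole participant.

n = 33 per group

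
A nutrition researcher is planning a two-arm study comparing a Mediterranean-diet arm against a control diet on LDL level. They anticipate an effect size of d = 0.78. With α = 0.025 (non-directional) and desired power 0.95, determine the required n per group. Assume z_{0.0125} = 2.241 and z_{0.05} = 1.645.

n = 50 per group

For two independent groups with equal n: n = 2·((z_{α/2} + z_β) / d)².
z_{α/2} + z_β = 2.241 + 1.645 = 3.886.
n = 2 × (3.886 / 0.78)² = 2 × 4.982² = 2 × 24.82 = 49.6.
Round up to the next whole participant.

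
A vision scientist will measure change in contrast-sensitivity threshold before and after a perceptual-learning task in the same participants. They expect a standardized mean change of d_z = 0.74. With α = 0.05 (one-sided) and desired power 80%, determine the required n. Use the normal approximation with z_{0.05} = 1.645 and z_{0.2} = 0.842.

n = 12 pairs

For a paired (one-sample on differences) test: n = ((z_{α} + z_β) / d)².
z_{α} + z_β = 1.645 + 0.842 = 2.487.
n = (2.487 / 0.74)² = 3.361² = 11.30.
Round up.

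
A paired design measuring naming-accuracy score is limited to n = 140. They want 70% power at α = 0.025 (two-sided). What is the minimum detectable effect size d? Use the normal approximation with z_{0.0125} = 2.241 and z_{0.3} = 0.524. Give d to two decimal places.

For a single sample (or paired design) of n = 140: d_min = (z_{α/2} + z_β)/√n.
z-sum = 2.241 + 0.524 = 2.765.
d_min = 2.765 / √140 = 2.765 / 11.832 = 0.234.

d_min ≈ 0.23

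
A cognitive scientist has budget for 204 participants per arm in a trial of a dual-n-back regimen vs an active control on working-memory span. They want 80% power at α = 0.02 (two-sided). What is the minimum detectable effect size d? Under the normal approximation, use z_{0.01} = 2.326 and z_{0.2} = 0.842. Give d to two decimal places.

For two independent groups of n = 204 each: d_min = (z_{α/2} + z_β)·√(2/n).
z-sum = 2.326 + 0.842 = 3.168.
d_min = 3.168 × √(2/204) = 3.168 × 0.0990 = 0.314.

d_min ≈ 0.31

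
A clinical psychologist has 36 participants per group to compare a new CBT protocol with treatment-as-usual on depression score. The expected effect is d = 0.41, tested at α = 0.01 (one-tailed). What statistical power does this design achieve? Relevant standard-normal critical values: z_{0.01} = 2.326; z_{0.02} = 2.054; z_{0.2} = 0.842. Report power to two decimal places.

power ≈ 0.28

For two equal groups, power = Φ(d·√(n/2) − z_{α}).
d·√(n/2) = 0.41 × √(36/2) = 0.41 × 4.243 = 1.739.
z_β = 1.739 − 2.326 = -0.587.
Power = Φ(-0.587) = 0.279.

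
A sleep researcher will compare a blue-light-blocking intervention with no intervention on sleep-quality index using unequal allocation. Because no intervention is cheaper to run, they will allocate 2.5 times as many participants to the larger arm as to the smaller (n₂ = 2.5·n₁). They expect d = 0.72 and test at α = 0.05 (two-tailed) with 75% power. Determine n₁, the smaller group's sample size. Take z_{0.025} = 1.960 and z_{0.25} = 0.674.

With allocation ratio k = n₂/n₁ = 2.5, Var(x̄₁−x̄₂) = σ²(1/n₁ + 1/(k·n₁)) = σ²·(k+1)/(k·n₁).
So n₁ = (1 + 1/k)·((z_{α/2} + z_β)/d)² = 1.400 × (2.634/0.72)².
n₁ = 1.400 × 13.38 = 18.7.
Round up: n₁ = 19, giving n₂ = ⌈2.5 × 19⌉ = ⌈47.5⌉ = 48.

n₁ = 19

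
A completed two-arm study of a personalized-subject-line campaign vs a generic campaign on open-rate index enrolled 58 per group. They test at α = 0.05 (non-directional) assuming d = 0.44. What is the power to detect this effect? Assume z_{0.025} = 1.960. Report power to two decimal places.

power ≈ 0.66

For two equal groups, power = Φ(d·√(n/2) − z_{α/2}).
d·√(n/2) = 0.44 × √(58/2) = 0.44 × 5.385 = 2.369.
z_β = 2.369 − 1.960 = 0.409.
Power = Φ(0.409) = 0.659.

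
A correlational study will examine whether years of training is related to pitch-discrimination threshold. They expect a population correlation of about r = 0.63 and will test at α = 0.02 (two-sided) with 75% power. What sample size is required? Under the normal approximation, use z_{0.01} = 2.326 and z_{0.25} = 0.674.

n = 20

Fisher's z: C = ½·ln((1+r)/(1−r)) = ½·ln(4.4054) = 0.7414.
n = ((z_{α/2} + z_β)/C)² + 3.
(2.326 + 0.674) / 0.7414 = 3.000 / 0.7414 = 4.046.
n = 4.046² + 3 = 16.37 + 3 = 19.4.
Round up.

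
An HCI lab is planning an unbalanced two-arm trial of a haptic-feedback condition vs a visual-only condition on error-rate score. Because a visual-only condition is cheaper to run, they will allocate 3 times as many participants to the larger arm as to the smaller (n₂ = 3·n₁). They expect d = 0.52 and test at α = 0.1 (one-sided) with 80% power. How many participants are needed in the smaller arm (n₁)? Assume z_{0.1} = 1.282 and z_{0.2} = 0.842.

With allocation ratio k = n₂/n₁ = 3, Var(x̄₁−x̄₂) = σ²(1/n₁ + 1/(k·n₁)) = σ²·(k+1)/(k·n₁).
So n₁ = (1 + 1/k)·((z_{α} + z_β)/d)² = 1.333 × (2.124/0.52)².
n₁ = 1.333 × 16.68 = 22.2.
Round up: n₁ = 23, giving n₂ = 3 × 23 = 69.

n₁ = 23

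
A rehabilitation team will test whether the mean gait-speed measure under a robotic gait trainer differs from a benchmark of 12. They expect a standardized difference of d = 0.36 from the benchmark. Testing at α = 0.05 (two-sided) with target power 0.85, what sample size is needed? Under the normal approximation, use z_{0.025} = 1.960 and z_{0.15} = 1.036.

For a one-sample test: n = ((z_{α/2} + z_β) / d)².
z_{α/2} + z_β = 1.960 + 1.036 = 2.996.
n = (2.996 / 0.36)² = 8.322² = 69.26.
Round up.

n = 70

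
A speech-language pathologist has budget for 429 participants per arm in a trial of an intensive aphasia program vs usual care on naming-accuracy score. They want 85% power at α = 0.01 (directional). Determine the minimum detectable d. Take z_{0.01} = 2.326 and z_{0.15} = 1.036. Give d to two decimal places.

d_min ≈ 0.23

For two independent groups of n = 429 each: d_min = (z_{α} + z_β)·√(2/n).
z-sum = 2.326 + 1.036 = 3.362.
d_min = 3.362 × √(2/429) = 3.362 × 0.0683 = 0.230.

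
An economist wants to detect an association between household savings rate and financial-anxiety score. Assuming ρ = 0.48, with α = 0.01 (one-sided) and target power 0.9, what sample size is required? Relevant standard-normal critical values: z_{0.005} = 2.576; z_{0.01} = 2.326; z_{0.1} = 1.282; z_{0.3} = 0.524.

Fisher's z: C = ½·ln((1+r)/(1−r)) = ½·ln(2.8462) = 0.5230.
n = ((z_{α} + z_β)/C)² + 3.
(2.326 + 1.282) / 0.5230 = 3.608 / 0.5230 = 6.899.
n = 6.899² + 3 = 47.59 + 3 = 50.6.
Round up.

n = 51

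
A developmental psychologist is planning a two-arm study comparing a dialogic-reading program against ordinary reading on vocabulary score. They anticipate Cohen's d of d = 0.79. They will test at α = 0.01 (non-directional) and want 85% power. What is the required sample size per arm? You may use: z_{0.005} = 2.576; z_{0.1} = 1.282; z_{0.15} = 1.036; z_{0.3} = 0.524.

n = 42 per group

For two independent groups with equal n: n = 2·((z_{α/2} + z_β) / d)².
z_{α/2} + z_β = 2.576 + 1.036 = 3.612.
n = 2 × (3.612 / 0.79)² = 2 × 4.572² = 2 × 20.90 = 41.8.
Round up to the next whole participant.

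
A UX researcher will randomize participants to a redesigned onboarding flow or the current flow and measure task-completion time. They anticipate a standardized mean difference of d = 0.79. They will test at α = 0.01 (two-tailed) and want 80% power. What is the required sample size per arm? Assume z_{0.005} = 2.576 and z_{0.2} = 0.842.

For two independent groups with equal n: n = 2·((z_{α/2} + z_β) / d)².
z_{α/2} + z_β = 2.576 + 0.842 = 3.418.
n = 2 × (3.418 / 0.79)² = 2 × 4.327² = 2 × 18.72 = 37.4.
Round up to the next whole participant.

n = 38 per group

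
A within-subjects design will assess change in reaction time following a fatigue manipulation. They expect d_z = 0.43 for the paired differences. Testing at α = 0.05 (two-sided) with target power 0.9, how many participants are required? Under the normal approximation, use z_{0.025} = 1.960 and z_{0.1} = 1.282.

For a paired (one-sample on differences) test: n = ((z_{α/2} + z_β) / d)².
z_{α/2} + z_β = 1.960 + 1.282 = 3.242.
n = (3.242 / 0.43)² = 7.540² = 56.84.
Round up.

n = 57 pairs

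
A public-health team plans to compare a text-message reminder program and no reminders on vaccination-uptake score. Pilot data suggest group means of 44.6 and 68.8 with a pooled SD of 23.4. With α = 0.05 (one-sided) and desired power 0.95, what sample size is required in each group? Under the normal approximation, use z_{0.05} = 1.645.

Cohen's d = |M₁ − M₂| / SD_pooled = |44.6 − 68.8| / 23.4 = 24.2 / 23.4 = 1.034.
For two independent groups with equal n: n = 2·((z_{α} + z_β) / d)².
z_{α} + z_β = 1.645 + 1.645 = 3.290.
n = 2 × (3.290 / 1.034)² = 2 × 3.182² = 2 × 10.12 = 20.2.
Round up to the next whole participant.

n = 21 per group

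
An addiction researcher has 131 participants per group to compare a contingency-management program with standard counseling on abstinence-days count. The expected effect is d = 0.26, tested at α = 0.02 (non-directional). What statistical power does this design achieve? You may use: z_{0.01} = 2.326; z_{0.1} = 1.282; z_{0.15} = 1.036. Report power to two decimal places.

power ≈ 0.41

For two equal groups, power = Φ(d·√(n/2) − z_{α/2}).
d·√(n/2) = 0.26 × √(131/2) = 0.26 × 8.093 = 2.104.
z_β = 2.104 − 2.326 = -0.222.
Power = Φ(-0.222) = 0.412.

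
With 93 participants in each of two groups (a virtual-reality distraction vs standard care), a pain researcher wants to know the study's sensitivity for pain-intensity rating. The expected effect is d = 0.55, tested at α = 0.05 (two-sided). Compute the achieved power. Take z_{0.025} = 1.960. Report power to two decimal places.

power ≈ 0.96

For two equal groups, power = Φ(d·√(n/2) − z_{α/2}).
d·√(n/2) = 0.55 × √(93/2) = 0.55 × 6.819 = 3.750.
z_β = 3.750 − 1.960 = 1.790.
Power = Φ(1.790) = 0.963.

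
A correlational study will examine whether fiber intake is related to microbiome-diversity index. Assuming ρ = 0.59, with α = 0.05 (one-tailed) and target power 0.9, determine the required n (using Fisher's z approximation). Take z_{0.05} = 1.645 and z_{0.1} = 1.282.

Fisher's z: C = ½·ln((1+r)/(1−r)) = ½·ln(3.8780) = 0.6777.
n = ((z_{α} + z_β)/C)² + 3.
(1.645 + 1.282) / 0.6777 = 2.927 / 0.6777 = 4.319.
n = 4.319² + 3 = 18.65 + 3 = 21.7.
Round up.

n = 22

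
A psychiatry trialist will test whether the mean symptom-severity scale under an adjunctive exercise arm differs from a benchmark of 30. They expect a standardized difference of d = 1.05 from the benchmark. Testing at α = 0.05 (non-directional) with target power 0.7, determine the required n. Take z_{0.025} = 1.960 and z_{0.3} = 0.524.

n = 6

For a one-sample test: n = ((z_{α/2} + z_β) / d)².
z_{α/2} + z_β = 1.960 + 0.524 = 2.484.
n = (2.484 / 1.05)² = 2.366² = 5.60.
Round up.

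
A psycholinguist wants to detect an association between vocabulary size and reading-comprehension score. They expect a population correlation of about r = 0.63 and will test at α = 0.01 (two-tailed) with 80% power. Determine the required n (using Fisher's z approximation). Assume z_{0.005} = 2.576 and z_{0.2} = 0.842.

n = 25

Fisher's z: C = ½·ln((1+r)/(1−r)) = ½·ln(4.4054) = 0.7414.
n = ((z_{α/2} + z_β)/C)² + 3.
(2.576 + 0.842) / 0.7414 = 3.418 / 0.7414 = 4.610.
n = 4.610² + 3 = 21.25 + 3 = 24.3.
Round up.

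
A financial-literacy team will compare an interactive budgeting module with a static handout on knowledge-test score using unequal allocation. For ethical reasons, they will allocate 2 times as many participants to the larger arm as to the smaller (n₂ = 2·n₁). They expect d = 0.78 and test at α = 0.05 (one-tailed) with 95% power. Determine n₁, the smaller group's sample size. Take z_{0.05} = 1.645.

With allocation ratio k = n₂/n₁ = 2, Var(x̄₁−x̄₂) = σ²(1/n₁ + 1/(k·n₁)) = σ²·(k+1)/(k·n₁).
So n₁ = (1 + 1/k)·((z_{α} + z_β)/d)² = 1.500 × (3.290/0.78)².
n₁ = 1.500 × 17.79 = 26.7.
Round up: n₁ = 27, giving n₂ = 2 × 27 = 54.

n₁ = 27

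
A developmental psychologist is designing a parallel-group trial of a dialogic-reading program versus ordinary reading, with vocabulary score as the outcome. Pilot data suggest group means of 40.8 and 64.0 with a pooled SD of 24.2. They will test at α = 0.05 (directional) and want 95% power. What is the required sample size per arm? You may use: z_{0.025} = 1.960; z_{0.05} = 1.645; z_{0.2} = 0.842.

n = 24 per group

Cohen's d = |M₁ − M₂| / SD_pooled = |40.8 − 64.0| / 24.2 = 23.2 / 24.2 = 0.959.
For two independent groups with equal n: n = 2·((z_{α} + z_β) / d)².
z_{α} + z_β = 1.645 + 1.645 = 3.290.
n = 2 × (3.290 / 0.959)² = 2 × 3.431² = 2 × 11.77 = 23.5.
Round up to the next whole participant.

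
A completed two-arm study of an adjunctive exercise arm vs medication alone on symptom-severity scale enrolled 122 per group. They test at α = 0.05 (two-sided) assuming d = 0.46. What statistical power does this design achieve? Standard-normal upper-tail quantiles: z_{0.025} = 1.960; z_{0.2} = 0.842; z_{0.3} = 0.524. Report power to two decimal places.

For two equal groups, power = Φ(d·√(n/2) − z_{α/2}).
d·√(n/2) = 0.46 × √(122/2) = 0.46 × 7.810 = 3.593.
z_β = 3.593 − 1.960 = 1.633.
Power = Φ(1.633) = 0.949.

power ≈ 0.95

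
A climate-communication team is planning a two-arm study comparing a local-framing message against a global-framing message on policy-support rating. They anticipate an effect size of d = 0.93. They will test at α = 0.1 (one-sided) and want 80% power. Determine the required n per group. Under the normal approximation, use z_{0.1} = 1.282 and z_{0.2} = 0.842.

n = 11 per group

For two independent groups with equal n: n = 2·((z_{α} + z_β) / d)².
z_{α} + z_β = 1.282 + 0.842 = 2.124.
n = 2 × (2.124 / 0.93)² = 2 × 2.284² = 2 × 5.22 = 10.4.
Round up to the next whole participant.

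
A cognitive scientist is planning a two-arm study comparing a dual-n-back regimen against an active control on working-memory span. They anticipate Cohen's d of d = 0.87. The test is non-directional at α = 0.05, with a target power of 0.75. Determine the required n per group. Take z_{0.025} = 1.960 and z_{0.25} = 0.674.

For two independent groups with equal n: n = 2·((z_{α/2} + z_β) / d)².
z_{α/2} + z_β = 1.960 + 0.674 = 2.634.
n = 2 × (2.634 / 0.87)² = 2 × 3.028² = 2 × 9.17 = 18.3.
Round up to the next whole participant.

n = 19 per group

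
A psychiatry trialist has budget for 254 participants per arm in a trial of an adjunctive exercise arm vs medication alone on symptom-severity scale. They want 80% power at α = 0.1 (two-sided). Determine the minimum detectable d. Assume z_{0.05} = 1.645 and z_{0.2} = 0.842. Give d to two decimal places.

d_min ≈ 0.22

For two independent groups of n = 254 each: d_min = (z_{α/2} + z_β)·√(2/n).
z-sum = 1.645 + 0.842 = 2.487.
d_min = 2.487 × √(2/254) = 2.487 × 0.0887 = 0.221.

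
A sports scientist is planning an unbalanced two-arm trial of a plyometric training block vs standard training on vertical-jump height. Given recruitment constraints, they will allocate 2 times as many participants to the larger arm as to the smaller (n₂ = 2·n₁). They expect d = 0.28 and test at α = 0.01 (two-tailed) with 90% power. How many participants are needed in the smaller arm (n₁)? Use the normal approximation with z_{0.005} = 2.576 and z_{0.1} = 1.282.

n₁ = 285

With allocation ratio k = n₂/n₁ = 2, Var(x̄₁−x̄₂) = σ²(1/n₁ + 1/(k·n₁)) = σ²·(k+1)/(k·n₁).
So n₁ = (1 + 1/k)·((z_{α/2} + z_β)/d)² = 1.500 × (3.858/0.28)².
n₁ = 1.500 × 189.85 = 284.8.
Round up: n₁ = 285, giving n₂ = 2 × 285 = 570.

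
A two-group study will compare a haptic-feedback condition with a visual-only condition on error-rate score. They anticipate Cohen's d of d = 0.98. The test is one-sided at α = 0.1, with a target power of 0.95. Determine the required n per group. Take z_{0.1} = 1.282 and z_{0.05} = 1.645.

For two independent groups with equal n: n = 2·((z_{α} + z_β) / d)².
z_{α} + z_β = 1.282 + 1.645 = 2.927.
n = 2 × (2.927 / 0.98)² = 2 × 2.987² = 2 × 8.92 = 17.8.
Round up to the next whole participant.

n = 18 per group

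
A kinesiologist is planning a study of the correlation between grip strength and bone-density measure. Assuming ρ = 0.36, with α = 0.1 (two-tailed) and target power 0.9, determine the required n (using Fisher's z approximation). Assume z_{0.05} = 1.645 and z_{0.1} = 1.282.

n = 64

Fisher's z: C = ½·ln((1+r)/(1−r)) = ½·ln(2.1250) = 0.3769.
n = ((z_{α/2} + z_β)/C)² + 3.
(1.645 + 1.282) / 0.3769 = 2.927 / 0.3769 = 7.766.
n = 7.766² + 3 = 60.31 + 3 = 63.3.
Round up.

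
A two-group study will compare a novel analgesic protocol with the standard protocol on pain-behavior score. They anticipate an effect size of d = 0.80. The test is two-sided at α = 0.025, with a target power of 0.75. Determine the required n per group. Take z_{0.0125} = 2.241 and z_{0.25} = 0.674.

For two independent groups with equal n: n = 2·((z_{α/2} + z_β) / d)².
z_{α/2} + z_β = 2.241 + 0.674 = 2.915.
n = 2 × (2.915 / 0.80)² = 2 × 3.644² = 2 × 13.28 = 26.6.
Round up to the next whole participant.

n = 27 per group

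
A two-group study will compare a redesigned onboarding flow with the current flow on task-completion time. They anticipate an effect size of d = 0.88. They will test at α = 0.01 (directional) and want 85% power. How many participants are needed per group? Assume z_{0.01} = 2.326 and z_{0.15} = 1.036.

For two independent groups with equal n: n = 2·((z_{α} + z_β) / d)².
z_{α} + z_β = 2.326 + 1.036 = 3.362.
n = 2 × (3.362 / 0.88)² = 2 × 3.820² = 2 × 14.60 = 29.2.
Round up to the next whole participant.

n = 30 per group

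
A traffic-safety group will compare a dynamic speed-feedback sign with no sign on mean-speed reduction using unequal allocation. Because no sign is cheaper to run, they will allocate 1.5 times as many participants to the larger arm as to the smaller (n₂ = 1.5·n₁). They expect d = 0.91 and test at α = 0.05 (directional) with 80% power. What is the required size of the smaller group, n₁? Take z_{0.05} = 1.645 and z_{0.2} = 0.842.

n₁ = 13

With allocation ratio k = n₂/n₁ = 1.5, Var(x̄₁−x̄₂) = σ²(1/n₁ + 1/(k·n₁)) = σ²·(k+1)/(k·n₁).
So n₁ = (1 + 1/k)·((z_{α} + z_β)/d)² = 1.667 × (2.487/0.91)².
n₁ = 1.667 × 7.47 = 12.4.
Round up: n₁ = 13, giving n₂ = ⌈1.5 × 13⌉ = ⌈19.5⌉ = 20.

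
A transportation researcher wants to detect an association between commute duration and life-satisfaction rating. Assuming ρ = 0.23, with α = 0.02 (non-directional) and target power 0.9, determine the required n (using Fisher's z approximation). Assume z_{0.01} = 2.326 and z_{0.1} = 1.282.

n = 241

Fisher's z: C = ½·ln((1+r)/(1−r)) = ½·ln(1.5974) = 0.2342.
n = ((z_{α/2} + z_β)/C)² + 3.
(2.326 + 1.282) / 0.2342 = 3.608 / 0.2342 = 15.406.
n = 15.406² + 3 = 237.33 + 3 = 240.3.
Round up.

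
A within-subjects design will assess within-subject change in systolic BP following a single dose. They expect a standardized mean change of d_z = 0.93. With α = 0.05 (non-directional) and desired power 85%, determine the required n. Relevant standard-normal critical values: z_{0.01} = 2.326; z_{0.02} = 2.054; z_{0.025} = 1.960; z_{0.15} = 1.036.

For a paired (one-sample on differences) test: n = ((z_{α/2} + z_β) / d)².
z_{α/2} + z_β = 1.960 + 1.036 = 2.996.
n = (2.996 / 0.93)² = 3.222² = 10.38.
Round up.

n = 11 pairs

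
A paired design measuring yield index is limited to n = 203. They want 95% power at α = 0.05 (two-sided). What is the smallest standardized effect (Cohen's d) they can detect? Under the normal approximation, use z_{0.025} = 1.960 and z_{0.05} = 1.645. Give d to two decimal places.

d_min ≈ 0.25

For a single sample (or paired design) of n = 203: d_min = (z_{α/2} + z_β)/√n.
z-sum = 1.960 + 1.645 = 3.605.
d_min = 3.605 / √203 = 3.605 / 14.248 = 0.253.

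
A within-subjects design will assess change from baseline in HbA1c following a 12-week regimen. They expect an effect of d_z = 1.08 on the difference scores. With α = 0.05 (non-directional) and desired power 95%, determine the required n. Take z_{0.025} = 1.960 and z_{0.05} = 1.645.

For a paired (one-sample on differences) test: n = ((z_{α/2} + z_β) / d)².
z_{α/2} + z_β = 1.960 + 1.645 = 3.605.
n = (3.605 / 1.08)² = 3.338² = 11.14.
Round up.

n = 12 pairs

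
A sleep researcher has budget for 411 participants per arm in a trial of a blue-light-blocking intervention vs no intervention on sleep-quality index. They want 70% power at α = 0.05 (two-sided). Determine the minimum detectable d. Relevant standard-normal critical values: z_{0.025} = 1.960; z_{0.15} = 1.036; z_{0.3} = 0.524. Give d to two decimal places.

For two independent groups of n = 411 each: d_min = (z_{α/2} + z_β)·√(2/n).
z-sum = 1.960 + 0.524 = 2.484.
d_min = 2.484 × √(2/411) = 2.484 × 0.0698 = 0.173.

d_min ≈ 0.17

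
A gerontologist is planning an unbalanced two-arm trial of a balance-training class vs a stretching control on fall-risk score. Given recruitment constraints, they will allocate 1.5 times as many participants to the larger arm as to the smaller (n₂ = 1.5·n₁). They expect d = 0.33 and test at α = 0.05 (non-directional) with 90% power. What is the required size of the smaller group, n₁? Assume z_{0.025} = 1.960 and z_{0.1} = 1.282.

n₁ = 161

With allocation ratio k = n₂/n₁ = 1.5, Var(x̄₁−x̄₂) = σ²(1/n₁ + 1/(k·n₁)) = σ²·(k+1)/(k·n₁).
So n₁ = (1 + 1/k)·((z_{α/2} + z_β)/d)² = 1.667 × (3.242/0.33)².
n₁ = 1.667 × 96.52 = 160.9.
Round up: n₁ = 161, giving n₂ = ⌈1.5 × 161⌉ = ⌈241.5⌉ = 242.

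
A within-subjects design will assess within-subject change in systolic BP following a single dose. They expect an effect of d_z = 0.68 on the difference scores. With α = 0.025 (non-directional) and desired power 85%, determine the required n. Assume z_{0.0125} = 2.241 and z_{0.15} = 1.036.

n = 24 pairs

For a paired (one-sample on differences) test: n = ((z_{α/2} + z_β) / d)².
z_{α/2} + z_β = 2.241 + 1.036 = 3.277.
n = (3.277 / 0.68)² = 4.819² = 23.22.
Round up.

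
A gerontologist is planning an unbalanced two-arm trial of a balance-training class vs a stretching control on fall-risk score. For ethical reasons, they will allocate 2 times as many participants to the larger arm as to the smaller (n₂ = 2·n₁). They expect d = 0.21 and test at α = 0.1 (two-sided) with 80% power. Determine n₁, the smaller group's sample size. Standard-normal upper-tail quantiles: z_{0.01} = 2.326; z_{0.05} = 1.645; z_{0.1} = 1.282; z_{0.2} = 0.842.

With allocation ratio k = n₂/n₁ = 2, Var(x̄₁−x̄₂) = σ²(1/n₁ + 1/(k·n₁)) = σ²·(k+1)/(k·n₁).
So n₁ = (1 + 1/k)·((z_{α/2} + z_β)/d)² = 1.500 × (2.487/0.21)².
n₁ = 1.500 × 140.25 = 210.4.
Round up: n₁ = 211, giving n₂ = 2 × 211 = 422.

n₁ = 211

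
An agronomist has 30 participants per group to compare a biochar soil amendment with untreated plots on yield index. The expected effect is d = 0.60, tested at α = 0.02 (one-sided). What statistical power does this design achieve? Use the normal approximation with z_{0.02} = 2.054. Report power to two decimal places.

For two equal groups, power = Φ(d·√(n/2) − z_{α}).
d·√(n/2) = 0.60 × √(30/2) = 0.60 × 3.873 = 2.324.
z_β = 2.324 − 2.054 = 0.270.
Power = Φ(0.270) = 0.606.

power ≈ 0.61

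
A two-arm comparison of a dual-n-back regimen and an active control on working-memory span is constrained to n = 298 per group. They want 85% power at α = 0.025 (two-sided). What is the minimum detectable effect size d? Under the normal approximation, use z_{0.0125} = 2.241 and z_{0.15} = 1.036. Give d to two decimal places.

d_min ≈ 0.27

For two independent groups of n = 298 each: d_min = (z_{α/2} + z_β)·√(2/n).
z-sum = 2.241 + 1.036 = 3.277.
d_min = 3.277 × √(2/298) = 3.277 × 0.0819 = 0.268.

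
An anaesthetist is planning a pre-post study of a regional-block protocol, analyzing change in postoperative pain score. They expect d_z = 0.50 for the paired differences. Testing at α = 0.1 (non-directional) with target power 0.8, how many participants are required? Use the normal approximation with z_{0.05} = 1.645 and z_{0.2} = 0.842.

n = 25 pairs

For a paired (one-sample on differences) test: n = ((z_{α/2} + z_β) / d)².
z_{α/2} + z_β = 1.645 + 0.842 = 2.487.
n = (2.487 / 0.50)² = 4.974² = 24.74.
Round up.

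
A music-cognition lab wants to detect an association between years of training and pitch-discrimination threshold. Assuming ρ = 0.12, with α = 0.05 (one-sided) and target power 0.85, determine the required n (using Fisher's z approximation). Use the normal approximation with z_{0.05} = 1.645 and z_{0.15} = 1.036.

Fisher's z: C = ½·ln((1+r)/(1−r)) = ½·ln(1.2727) = 0.1206.
n = ((z_{α} + z_β)/C)² + 3.
(1.645 + 1.036) / 0.1206 = 2.681 / 0.1206 = 22.231.
n = 22.231² + 3 = 494.20 + 3 = 497.2.
Round up.

n = 498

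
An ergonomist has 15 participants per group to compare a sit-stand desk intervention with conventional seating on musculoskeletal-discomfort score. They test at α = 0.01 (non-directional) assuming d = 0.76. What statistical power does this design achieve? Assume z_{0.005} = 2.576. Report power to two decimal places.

power ≈ 0.31

For two equal groups, power = Φ(d·√(n/2) − z_{α/2}).
d·√(n/2) = 0.76 × √(15/2) = 0.76 × 2.739 = 2.081.
z_β = 2.081 − 2.576 = -0.495.
Power = Φ(-0.495) = 0.310.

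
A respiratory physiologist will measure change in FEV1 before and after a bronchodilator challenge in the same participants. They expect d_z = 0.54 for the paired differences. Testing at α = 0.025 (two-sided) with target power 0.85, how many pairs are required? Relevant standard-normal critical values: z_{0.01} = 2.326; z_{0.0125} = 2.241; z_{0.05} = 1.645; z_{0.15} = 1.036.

For a paired (one-sample on differences) test: n = ((z_{α/2} + z_β) / d)².
z_{α/2} + z_β = 2.241 + 1.036 = 3.277.
n = (3.277 / 0.54)² = 6.069² = 36.83.
Round up.

n = 37 pairs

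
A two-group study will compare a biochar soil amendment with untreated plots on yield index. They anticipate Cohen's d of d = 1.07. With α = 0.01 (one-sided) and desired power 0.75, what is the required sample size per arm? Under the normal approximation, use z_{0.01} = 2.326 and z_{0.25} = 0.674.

n = 16 per group

For two independent groups with equal n: n = 2·((z_{α} + z_β) / d)².
z_{α} + z_β = 2.326 + 0.674 = 3.000.
n = 2 × (3.000 / 1.07)² = 2 × 2.804² = 2 × 7.86 = 15.7.
Round up to the next whole participant.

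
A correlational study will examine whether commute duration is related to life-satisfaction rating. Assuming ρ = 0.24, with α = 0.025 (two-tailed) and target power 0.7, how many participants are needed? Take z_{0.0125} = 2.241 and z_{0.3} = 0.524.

Fisher's z: C = ½·ln((1+r)/(1−r)) = ½·ln(1.6316) = 0.2448.
n = ((z_{α/2} + z_β)/C)² + 3.
(2.241 + 0.524) / 0.2448 = 2.765 / 0.2448 = 11.295.
n = 11.295² + 3 = 127.58 + 3 = 130.6.
Round up.

n = 131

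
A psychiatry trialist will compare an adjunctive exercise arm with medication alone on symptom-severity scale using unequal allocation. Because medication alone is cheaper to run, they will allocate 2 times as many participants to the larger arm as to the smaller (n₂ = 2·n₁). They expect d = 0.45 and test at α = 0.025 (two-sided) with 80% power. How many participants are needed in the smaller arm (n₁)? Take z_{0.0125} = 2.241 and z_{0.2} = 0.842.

n₁ = 71

With allocation ratio k = n₂/n₁ = 2, Var(x̄₁−x̄₂) = σ²(1/n₁ + 1/(k·n₁)) = σ²·(k+1)/(k·n₁).
So n₁ = (1 + 1/k)·((z_{α/2} + z_β)/d)² = 1.500 × (3.083/0.45)².
n₁ = 1.500 × 46.94 = 70.4.
Round up: n₁ = 71, giving n₂ = 2 × 71 = 142.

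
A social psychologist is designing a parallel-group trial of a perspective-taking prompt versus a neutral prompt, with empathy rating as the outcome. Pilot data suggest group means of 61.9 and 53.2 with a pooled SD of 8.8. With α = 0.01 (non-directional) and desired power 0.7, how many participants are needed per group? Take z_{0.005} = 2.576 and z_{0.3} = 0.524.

n = 20 per group

Cohen's d = |M₁ − M₂| / SD_pooled = |61.9 − 53.2| / 8.8 = 8.7 / 8.8 = 0.989.
For two independent groups with equal n: n = 2·((z_{α/2} + z_β) / d)².
z_{α/2} + z_β = 2.576 + 0.524 = 3.100.
n = 2 × (3.100 / 0.989)² = 2 × 3.134² = 2 × 9.82 = 19.6.
Round up to the next whole participant.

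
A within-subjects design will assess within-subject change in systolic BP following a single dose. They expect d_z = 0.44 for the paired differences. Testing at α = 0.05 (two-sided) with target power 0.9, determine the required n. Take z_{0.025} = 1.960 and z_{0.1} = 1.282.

n = 55 pairs

For a paired (one-sample on differences) test: n = ((z_{α/2} + z_β) / d)².
z_{α/2} + z_β = 1.960 + 1.282 = 3.242.
n = (3.242 / 0.44)² = 7.368² = 54.29.
Round up.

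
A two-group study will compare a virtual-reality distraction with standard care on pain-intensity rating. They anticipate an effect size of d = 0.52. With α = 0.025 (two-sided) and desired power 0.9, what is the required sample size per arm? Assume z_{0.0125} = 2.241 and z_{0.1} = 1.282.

For two independent groups with equal n: n = 2·((z_{α/2} + z_β) / d)².
z_{α/2} + z_β = 2.241 + 1.282 = 3.523.
n = 2 × (3.523 / 0.52)² = 2 × 6.775² = 2 × 45.90 = 91.8.
Round up to the next whole participant.

n = 92 per group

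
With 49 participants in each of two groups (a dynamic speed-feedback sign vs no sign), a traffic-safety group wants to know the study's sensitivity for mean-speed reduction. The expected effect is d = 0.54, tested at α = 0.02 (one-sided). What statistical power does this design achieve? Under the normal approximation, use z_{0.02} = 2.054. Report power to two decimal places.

For two equal groups, power = Φ(d·√(n/2) − z_{α}).
d·√(n/2) = 0.54 × √(49/2) = 0.54 × 4.950 = 2.673.
z_β = 2.673 − 2.054 = 0.619.
Power = Φ(0.619) = 0.732.

power ≈ 0.73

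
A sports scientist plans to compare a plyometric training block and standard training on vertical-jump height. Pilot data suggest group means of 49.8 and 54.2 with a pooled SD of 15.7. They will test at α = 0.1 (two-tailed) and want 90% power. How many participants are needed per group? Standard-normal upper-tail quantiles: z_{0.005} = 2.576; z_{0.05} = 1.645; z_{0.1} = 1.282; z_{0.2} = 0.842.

Cohen's d = |M₁ − M₂| / SD_pooled = |49.8 − 54.2| / 15.7 = 4.4 / 15.7 = 0.280.
For two independent groups with equal n: n = 2·((z_{α/2} + z_β) / d)².
z_{α/2} + z_β = 1.645 + 1.282 = 2.927.
n = 2 × (2.927 / 0.280)² = 2 × 10.454² = 2 × 109.28 = 218.6.
Round up to the next whole participant.

n = 219 per group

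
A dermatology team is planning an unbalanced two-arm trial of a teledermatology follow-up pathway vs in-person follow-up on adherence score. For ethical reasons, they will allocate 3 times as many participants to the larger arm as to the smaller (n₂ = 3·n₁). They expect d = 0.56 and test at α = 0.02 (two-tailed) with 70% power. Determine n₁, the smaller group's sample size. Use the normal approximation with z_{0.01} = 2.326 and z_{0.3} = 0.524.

n₁ = 35

With allocation ratio k = n₂/n₁ = 3, Var(x̄₁−x̄₂) = σ²(1/n₁ + 1/(k·n₁)) = σ²·(k+1)/(k·n₁).
So n₁ = (1 + 1/k)·((z_{α/2} + z_β)/d)² = 1.333 × (2.850/0.56)².
n₁ = 1.333 × 25.90 = 34.5.
Round up: n₁ = 35, giving n₂ = 3 × 35 = 105.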